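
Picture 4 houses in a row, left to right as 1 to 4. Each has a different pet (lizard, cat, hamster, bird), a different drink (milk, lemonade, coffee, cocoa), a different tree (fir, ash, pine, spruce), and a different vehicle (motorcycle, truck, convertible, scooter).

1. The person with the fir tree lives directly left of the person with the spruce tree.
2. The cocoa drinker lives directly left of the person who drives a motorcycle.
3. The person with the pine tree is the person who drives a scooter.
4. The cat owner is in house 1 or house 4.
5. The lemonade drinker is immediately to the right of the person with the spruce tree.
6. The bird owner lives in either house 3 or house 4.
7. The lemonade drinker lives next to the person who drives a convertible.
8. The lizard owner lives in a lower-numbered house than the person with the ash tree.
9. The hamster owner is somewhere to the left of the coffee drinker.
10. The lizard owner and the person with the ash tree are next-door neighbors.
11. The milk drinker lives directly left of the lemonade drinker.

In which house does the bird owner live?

4

So house 1 gets cocoa for drink.
From clue 2, the person who drives a motorcycle must be in house 2.
The bird owner is narrowed to house 3 or 4; consider each.
Placing it in house 3 leads to a contradiction, so it's in house 4.
That leaves cat as the pet for house 1.
House 2 drink: only milk fits.
By clue 11, the lemonade drinker is in house 3.
House 4 drink: only coffee fits.
By clue 5, the person with the spruce tree is in house 2.
The person who drives a convertible is in house 4 (clue 7).
House 1 tree: only fir fits.
The only tree still possible for house 3 is pine.
House 4's tree must be ash (nothing else left).
From clue 3, the person who drives a scooter must be in house 3.
Clue 10: the lizard owner is in house 3.
That leaves hamster as the pet for house 2.
House 1 vehicle: only truck fits.
So: house 1 = cat/cocoa/fir/truck, house 2 = hamster/milk/spruce/motorcycle, house 3 = lizard/lemonade/pine/scooter, house 4 = bird/coffee/ash/convertible.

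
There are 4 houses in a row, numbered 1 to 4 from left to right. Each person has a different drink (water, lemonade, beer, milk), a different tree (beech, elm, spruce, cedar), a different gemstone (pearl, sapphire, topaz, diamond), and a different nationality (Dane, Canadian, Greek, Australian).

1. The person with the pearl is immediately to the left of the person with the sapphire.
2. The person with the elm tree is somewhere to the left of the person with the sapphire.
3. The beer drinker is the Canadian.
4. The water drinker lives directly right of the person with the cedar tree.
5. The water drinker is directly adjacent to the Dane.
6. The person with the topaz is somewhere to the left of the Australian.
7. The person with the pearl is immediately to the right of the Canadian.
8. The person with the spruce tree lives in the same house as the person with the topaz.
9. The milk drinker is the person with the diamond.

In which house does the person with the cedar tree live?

So house 4 gets beech for tree.
The beer drinker is narrowed to house 1 or 2; consider each.
Placing it in house 1 leads to a contradiction, so it's in house 2.
Clue 3 places the Canadian in house 2.
From clue 7, the person with the pearl must be in house 3.
House 4's gemstone must be sapphire (nothing else left).
From clue 9, the milk drinker must be in house 1.
By clue 9, the person with the diamond is in house 1.
House 2's gemstone must be topaz (nothing else left).
So house 1 gets Greek for nationality.
Clue 8: the person with the spruce tree is in house 2.
The only tree still possible for house 1 is elm.
So house 3 gets cedar for tree.
The water drinker is in house 4 (clue 4).
By clue 5, the Dane is in house 3.
That leaves lemonade as the drink for house 3.
House 4's nationality must be Australian (nothing else left).
So: house 1 = milk/elm/diamond/Greek, house 2 = beer/spruce/topaz/Canadian, house 3 = lemonade/cedar/pearl/Dane, house 4 = water/beech/sapphire/Australian.

3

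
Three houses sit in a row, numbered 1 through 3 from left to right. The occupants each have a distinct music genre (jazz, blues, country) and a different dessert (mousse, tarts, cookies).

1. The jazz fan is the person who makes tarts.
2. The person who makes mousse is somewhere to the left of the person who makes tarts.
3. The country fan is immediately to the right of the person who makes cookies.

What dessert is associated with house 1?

cookies

House 3's dessert must be tarts (nothing else left).
By clue 1, the jazz fan is in house 3.
That leaves blues as the music genre for house 1.
So house 2 gets country for music genre.
By clue 3, the person who makes cookies is in house 1.
That leaves mousse as the dessert for house 2.
So: house 1 = blues/cookies, house 2 = country/mousse, house 3 = jazz/tarts.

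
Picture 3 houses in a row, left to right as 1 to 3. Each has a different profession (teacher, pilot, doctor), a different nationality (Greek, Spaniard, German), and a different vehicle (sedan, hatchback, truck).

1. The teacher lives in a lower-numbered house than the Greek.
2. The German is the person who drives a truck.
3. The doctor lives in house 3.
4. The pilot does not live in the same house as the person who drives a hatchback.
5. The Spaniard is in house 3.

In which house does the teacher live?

1

By clue 3, the doctor is in house 3.
Clue 5 places the Spaniard in house 3.
House 1's nationality must be German (nothing else left).
House 2 nationality: only Greek fits.
From clue 1, the teacher must be in house 1.
From clue 2, the person who drives a truck must be in house 1.
The only profession still possible for house 2 is pilot.
By clue 4, the person who drives a hatchback is in house 3.
The only vehicle still possible for house 2 is sedan.
So: house 1 = teacher/German/truck, house 2 = pilot/Greek/sedan, house 3 = doctor/Spaniard/hatchback.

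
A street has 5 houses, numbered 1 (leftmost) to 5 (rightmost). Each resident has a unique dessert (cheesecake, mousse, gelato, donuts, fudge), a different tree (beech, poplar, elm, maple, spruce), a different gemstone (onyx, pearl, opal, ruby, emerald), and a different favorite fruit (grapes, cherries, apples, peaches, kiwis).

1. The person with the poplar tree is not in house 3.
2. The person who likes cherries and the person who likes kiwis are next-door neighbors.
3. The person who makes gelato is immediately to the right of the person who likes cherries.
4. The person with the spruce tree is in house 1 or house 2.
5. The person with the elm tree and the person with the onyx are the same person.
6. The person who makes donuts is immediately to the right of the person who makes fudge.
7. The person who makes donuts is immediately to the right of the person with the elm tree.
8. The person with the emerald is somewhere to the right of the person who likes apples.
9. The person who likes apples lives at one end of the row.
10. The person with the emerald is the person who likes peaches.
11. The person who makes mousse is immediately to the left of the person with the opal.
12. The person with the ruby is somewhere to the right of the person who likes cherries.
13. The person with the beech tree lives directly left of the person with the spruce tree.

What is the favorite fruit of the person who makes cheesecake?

The person who likes apples is in house 1 (clue 9).
The person with the beech tree is in house 1 (clue 13).
The person with the spruce tree is in house 2 (clue 13).
That leaves pearl as the gemstone for house 1.
The person who makes donuts is narrowed to house 4 or 5; consider each.
Placing it in house 4 leads to a contradiction, so it's in house 5.
The person who makes fudge is in house 4 (clue 6).
By clue 7, the person with the elm tree is in house 4.
That leaves maple as the tree for house 3.
So house 5 gets poplar for tree.
Clue 3 places the person who likes cherries in house 2.
Clue 5: the person with the onyx is in house 4.
So house 3 gets gelato for dessert.
Clue 2 places the person who likes kiwis in house 3.
House 2 gemstone: only opal fits.
So house 4 gets grapes for favorite fruit.
That leaves peaches as the favorite fruit for house 5.
Clue 10: the person with the emerald is in house 5.
From clue 11, the person who makes mousse must be in house 1.
So house 2 gets cheesecake for dessert.
House 3's gemstone must be ruby (nothing else left).
So: house 1 = mousse/beech/pearl/apples, house 2 = cheesecake/spruce/opal/cherries, house 3 = gelato/maple/ruby/kiwis, house 4 = fudge/elm/onyx/grapes, house 5 = donuts/poplar/emerald/peaches.

cherries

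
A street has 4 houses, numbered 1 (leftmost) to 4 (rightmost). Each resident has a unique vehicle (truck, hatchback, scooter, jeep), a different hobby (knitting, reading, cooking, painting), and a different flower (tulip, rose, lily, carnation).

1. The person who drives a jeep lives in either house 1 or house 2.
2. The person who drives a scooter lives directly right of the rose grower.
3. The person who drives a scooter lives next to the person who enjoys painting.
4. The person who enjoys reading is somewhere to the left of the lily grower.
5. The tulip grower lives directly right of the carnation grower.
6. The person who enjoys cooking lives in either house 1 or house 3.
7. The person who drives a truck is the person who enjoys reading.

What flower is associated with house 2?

The person who drives a jeep is narrowed to house 1 or 2; consider each.
Placing it in house 2 leads to a contradiction, so it's in house 1.
The person who drives a truck is narrowed to house 2 or 3; consider each.
Placing it in house 3 leads to a contradiction, so it's in house 2.
The person who enjoys reading is in house 2 (clue 7).
House 1's flower must be carnation (nothing else left).
Clue 5 places the tulip grower in house 2.
House 3's flower must be rose (nothing else left).
House 4's flower must be lily (nothing else left).
From clue 2, the person who drives a scooter must be in house 4.
The person who enjoys painting is in house 3 (clue 3).
House 3 vehicle: only hatchback fits.
House 4's hobby must be knitting (nothing else left).
House 1's hobby must be cooking (nothing else left).
So: house 1 = jeep/cooking/carnation, house 2 = truck/reading/tulip, house 3 = hatchback/painting/rose, house 4 = scooter/knitting/lily.

tulip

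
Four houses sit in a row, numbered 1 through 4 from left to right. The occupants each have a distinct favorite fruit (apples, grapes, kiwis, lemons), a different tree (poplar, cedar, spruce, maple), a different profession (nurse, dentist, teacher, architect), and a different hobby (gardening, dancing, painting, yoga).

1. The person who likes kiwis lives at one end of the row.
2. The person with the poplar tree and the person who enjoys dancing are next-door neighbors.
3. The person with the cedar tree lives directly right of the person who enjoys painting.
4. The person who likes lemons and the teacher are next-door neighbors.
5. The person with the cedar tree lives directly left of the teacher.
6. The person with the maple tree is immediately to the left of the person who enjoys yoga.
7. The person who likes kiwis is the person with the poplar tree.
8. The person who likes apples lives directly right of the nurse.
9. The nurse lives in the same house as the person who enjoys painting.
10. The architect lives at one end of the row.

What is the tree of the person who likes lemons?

spruce

The person who likes apples is narrowed to house 2 or 3; consider each.
Placing it in house 3 leads to a contradiction, so it's in house 2.
Clue 8 places the nurse in house 1.
From clue 9, the person who enjoys painting must be in house 1.
House 2's profession must be dentist (nothing else left).
That leaves teacher as the profession for house 3.
That leaves architect as the profession for house 4.
From clue 3, the person with the cedar tree must be in house 2.
Clue 4 places the person who likes lemons in house 4.
The only favorite fruit still possible for house 3 is grapes.
The person with the poplar tree is in house 1 (clue 7).
House 1 favorite fruit: only kiwis fits.
House 3 tree: only maple fits.
House 4's tree must be spruce (nothing else left).
By clue 2, the person who enjoys dancing is in house 2.
Clue 6 places the person who enjoys yoga in house 4.
House 3 hobby: only gardening fits.
So: house 1 = kiwis/poplar/nurse/painting, house 2 = apples/cedar/dentist/dancing, house 3 = grapes/maple/teacher/gardening, house 4 = lemons/spruce/architect/yoga.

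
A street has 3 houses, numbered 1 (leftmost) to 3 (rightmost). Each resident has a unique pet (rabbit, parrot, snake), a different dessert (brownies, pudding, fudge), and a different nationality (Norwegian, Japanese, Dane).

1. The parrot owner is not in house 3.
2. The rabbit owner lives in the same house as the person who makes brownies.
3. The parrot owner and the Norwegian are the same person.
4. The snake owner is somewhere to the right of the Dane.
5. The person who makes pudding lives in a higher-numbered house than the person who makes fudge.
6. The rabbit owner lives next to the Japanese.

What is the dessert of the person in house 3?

pudding

The only nationality still possible for house 3 is Japanese.
From clue 6, the rabbit owner must be in house 2.
House 1 pet: only parrot fits.
House 3's pet must be snake (nothing else left).
From clue 2, the person who makes brownies must be in house 2.
The Norwegian is in house 1 (clue 3).
House 1's dessert must be fudge (nothing else left).
House 3 dessert: only pudding fits.
House 2 nationality: only Dane fits.
So: house 1 = parrot/fudge/Norwegian, house 2 = rabbit/brownies/Dane, house 3 = snake/pudding/Japanese.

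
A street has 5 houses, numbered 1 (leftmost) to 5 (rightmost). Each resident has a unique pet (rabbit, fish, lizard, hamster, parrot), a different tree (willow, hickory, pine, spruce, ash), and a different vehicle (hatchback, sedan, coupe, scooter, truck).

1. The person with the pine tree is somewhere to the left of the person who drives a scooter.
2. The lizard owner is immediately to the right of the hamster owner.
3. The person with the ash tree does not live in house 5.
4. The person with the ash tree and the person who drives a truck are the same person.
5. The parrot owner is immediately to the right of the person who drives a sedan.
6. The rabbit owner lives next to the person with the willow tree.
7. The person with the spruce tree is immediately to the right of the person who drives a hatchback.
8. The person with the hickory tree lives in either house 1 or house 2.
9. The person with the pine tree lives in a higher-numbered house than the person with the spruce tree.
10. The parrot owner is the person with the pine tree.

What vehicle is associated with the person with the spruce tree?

House 5's tree must be willow (nothing else left).
Clue 6: the rabbit owner is in house 4.
So house 3 gets parrot for pet.
Clue 2: the lizard owner is in house 2.
By clue 2, the hamster owner is in house 1.
Clue 5 places the person who drives a sedan in house 2.
From clue 10, the person with the pine tree must be in house 3.
That leaves fish as the pet for house 5.
House 2's tree must be spruce (nothing else left).
That leaves ash as the tree for house 4.
From clue 4, the person who drives a truck must be in house 4.
House 1's tree must be hickory (nothing else left).
House 1's vehicle must be hatchback (nothing else left).
That leaves coupe as the vehicle for house 3.
That leaves scooter as the vehicle for house 5.
So: house 1 = hamster/hickory/hatchback, house 2 = lizard/spruce/sedan, house 3 = parrot/pine/coupe, house 4 = rabbit/ash/truck, house 5 = fish/willow/scooter.

sedan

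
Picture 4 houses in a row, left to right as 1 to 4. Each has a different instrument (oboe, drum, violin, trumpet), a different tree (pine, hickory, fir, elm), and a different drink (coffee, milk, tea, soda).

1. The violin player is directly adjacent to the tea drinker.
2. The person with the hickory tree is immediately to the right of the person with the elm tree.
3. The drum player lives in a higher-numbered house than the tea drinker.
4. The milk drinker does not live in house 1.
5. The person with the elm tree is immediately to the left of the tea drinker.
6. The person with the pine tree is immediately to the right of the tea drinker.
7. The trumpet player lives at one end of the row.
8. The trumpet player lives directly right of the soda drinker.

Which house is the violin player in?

1

Clue 8 places the trumpet player in house 4.
The soda drinker is in house 3 (clue 8).
The only drink still possible for house 1 is coffee.
House 4 drink: only milk fits.
From clue 3, the drum player must be in house 3.
By clue 5, the person with the elm tree is in house 1.
Clue 6: the person with the pine tree is in house 3.
House 1's instrument must be violin (nothing else left).
House 2 instrument: only oboe fits.
The only tree still possible for house 2 is hickory.
House 4 tree: only fir fits.
House 2's drink must be tea (nothing else left).
So: house 1 = violin/elm/coffee, house 2 = oboe/hickory/tea, house 3 = drum/pine/soda, house 4 = trumpet/fir/milk.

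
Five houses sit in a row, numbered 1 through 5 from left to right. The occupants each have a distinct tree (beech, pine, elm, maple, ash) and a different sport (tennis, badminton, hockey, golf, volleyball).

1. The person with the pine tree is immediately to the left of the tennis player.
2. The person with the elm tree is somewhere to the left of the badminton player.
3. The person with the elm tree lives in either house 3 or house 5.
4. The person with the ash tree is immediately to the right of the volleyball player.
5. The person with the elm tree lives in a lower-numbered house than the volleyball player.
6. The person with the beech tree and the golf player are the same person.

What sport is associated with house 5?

From clue 3, the person with the elm tree must be in house 3.
Clue 5: the volleyball player is in house 4.
From clue 2, the badminton player must be in house 5.
Clue 4: the person with the ash tree is in house 5.
The only tree still possible for house 4 is maple.
The person with the beech tree is narrowed to house 1 or 2; consider each.
Placing it in house 2 leads to a contradiction, so it's in house 1.
Clue 6: the golf player is in house 1.
That leaves pine as the tree for house 2.
Clue 1 places the tennis player in house 3.
House 2 sport: only hockey fits.
So: house 1 = beech/golf, house 2 = pine/hockey, house 3 = elm/tennis, house 4 = maple/volleyball, house 5 = ash/badminton.

badminton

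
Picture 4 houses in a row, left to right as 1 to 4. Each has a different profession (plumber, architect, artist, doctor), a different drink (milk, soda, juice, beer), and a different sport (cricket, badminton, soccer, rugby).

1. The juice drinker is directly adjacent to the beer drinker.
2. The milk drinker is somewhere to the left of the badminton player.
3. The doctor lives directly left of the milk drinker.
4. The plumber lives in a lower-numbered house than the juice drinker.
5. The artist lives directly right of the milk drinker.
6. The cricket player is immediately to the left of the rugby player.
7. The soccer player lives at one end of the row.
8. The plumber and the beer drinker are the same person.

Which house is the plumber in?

1

The artist is narrowed to house 3 or 4; consider each.
Placing it in house 3 leads to a contradiction, so it's in house 4.
From clue 5, the milk drinker must be in house 3.
By clue 1, the juice drinker is in house 2.
By clue 1, the beer drinker is in house 1.
From clue 2, the badminton player must be in house 4.
Clue 3: the doctor is in house 2.
Clue 4 places the plumber in house 1.
That leaves architect as the profession for house 3.
House 4 drink: only soda fits.
So house 1 gets soccer for sport.
By clue 6, the cricket player is in house 2.
Clue 6 places the rugby player in house 3.
So: house 1 = plumber/beer/soccer, house 2 = doctor/juice/cricket, house 3 = architect/milk/rugby, house 4 = artist/soda/badminton.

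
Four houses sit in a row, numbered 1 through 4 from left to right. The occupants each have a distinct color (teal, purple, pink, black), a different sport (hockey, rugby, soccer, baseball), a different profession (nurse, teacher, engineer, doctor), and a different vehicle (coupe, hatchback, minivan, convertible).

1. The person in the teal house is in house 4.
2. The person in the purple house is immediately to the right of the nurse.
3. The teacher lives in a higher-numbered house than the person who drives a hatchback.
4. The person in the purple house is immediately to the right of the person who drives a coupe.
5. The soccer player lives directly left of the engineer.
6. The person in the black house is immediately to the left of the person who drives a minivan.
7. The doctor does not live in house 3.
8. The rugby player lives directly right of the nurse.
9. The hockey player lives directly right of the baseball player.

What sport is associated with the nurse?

soccer

Clue 1 places the person in the teal house in house 4.
House 4's sport must be hockey (nothing else left).
By clue 9, the baseball player is in house 3.
House 1's sport must be soccer (nothing else left).
So house 2 gets rugby for sport.
The engineer is in house 2 (clue 5).
From clue 8, the nurse must be in house 1.
House 3's profession must be teacher (nothing else left).
The only profession still possible for house 4 is doctor.
Clue 2 places the person in the purple house in house 2.
The person who drives a coupe is in house 1 (clue 4).
The only vehicle still possible for house 2 is hatchback.
Clue 6: the person in the black house is in house 3.
From clue 6, the person who drives a minivan must be in house 4.
House 1 color: only pink fits.
House 3's vehicle must be convertible (nothing else left).
So: house 1 = pink/soccer/nurse/coupe, house 2 = purple/rugby/engineer/hatchback, house 3 = black/baseball/teacher/convertible, house 4 = teal/hockey/doctor/minivan.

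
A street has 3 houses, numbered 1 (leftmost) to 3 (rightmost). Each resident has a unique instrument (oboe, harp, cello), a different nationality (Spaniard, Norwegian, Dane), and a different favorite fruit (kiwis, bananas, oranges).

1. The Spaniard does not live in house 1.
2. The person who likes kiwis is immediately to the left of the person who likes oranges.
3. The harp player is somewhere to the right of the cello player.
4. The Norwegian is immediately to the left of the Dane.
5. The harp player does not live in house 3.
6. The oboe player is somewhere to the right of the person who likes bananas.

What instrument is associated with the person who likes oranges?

oboe

From clue 5, the harp player must be in house 2.
House 1 instrument: only cello fits.
House 3's instrument must be oboe (nothing else left).
The only nationality still possible for house 1 is Norwegian.
So house 3 gets oranges for favorite fruit.
By clue 2, the person who likes kiwis is in house 2.
Clue 4: the Dane is in house 2.
That leaves Spaniard as the nationality for house 3.
House 1 favorite fruit: only bananas fits.
So: house 1 = cello/Norwegian/bananas, house 2 = harp/Dane/kiwis, house 3 = oboe/Spaniard/oranges.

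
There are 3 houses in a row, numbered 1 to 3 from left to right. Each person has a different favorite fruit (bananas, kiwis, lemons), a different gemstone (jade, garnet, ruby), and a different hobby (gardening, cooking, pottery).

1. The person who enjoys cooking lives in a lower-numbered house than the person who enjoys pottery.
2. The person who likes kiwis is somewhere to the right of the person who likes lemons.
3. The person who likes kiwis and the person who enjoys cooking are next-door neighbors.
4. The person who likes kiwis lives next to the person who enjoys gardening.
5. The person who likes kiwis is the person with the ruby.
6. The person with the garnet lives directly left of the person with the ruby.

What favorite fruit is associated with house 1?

The person who likes kiwis is narrowed to house 2 or 3; consider each.
Placing it in house 3 leads to a contradiction, so it's in house 2.
Clue 2 places the person who likes lemons in house 1.
From clue 3, the person who enjoys cooking must be in house 1.
Clue 5 places the person with the ruby in house 2.
By clue 6, the person with the garnet is in house 1.
So house 3 gets bananas for favorite fruit.
The only gemstone still possible for house 3 is jade.
So house 2 gets pottery for hobby.
House 3 hobby: only gardening fits.
So: house 1 = lemons/garnet/cooking, house 2 = kiwis/ruby/pottery, house 3 = bananas/jade/gardening.

lemons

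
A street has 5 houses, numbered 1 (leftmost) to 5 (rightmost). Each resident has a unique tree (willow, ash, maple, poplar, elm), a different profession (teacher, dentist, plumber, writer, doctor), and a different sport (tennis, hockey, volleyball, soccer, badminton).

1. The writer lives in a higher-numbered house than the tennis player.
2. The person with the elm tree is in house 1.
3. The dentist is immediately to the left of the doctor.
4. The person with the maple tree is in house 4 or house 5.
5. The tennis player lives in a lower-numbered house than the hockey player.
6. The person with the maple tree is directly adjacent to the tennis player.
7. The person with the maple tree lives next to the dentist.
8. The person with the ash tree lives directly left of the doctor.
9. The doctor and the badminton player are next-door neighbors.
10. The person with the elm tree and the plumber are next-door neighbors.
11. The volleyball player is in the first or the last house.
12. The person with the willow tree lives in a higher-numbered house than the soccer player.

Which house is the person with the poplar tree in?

2

Clue 2 places the person with the elm tree in house 1.
Clue 10: the plumber is in house 2.
So house 1 gets teacher for profession.
House 3's profession must be dentist (nothing else left).
So house 2 gets soccer for sport.
Clue 3 places the doctor in house 4.
By clue 7, the person with the maple tree is in house 4.
Clue 8: the person with the ash tree is in house 3.
The only tree still possible for house 2 is poplar.
House 5 tree: only willow fits.
The only profession still possible for house 5 is writer.
House 1 sport: only volleyball fits.
By clue 6, the tennis player is in house 3.
That leaves hockey as the sport for house 4.
That leaves badminton as the sport for house 5.
So: house 1 = elm/teacher/volleyball, house 2 = poplar/plumber/soccer, house 3 = ash/dentist/tennis, house 4 = maple/doctor/hockey, house 5 = willow/writer/badminton.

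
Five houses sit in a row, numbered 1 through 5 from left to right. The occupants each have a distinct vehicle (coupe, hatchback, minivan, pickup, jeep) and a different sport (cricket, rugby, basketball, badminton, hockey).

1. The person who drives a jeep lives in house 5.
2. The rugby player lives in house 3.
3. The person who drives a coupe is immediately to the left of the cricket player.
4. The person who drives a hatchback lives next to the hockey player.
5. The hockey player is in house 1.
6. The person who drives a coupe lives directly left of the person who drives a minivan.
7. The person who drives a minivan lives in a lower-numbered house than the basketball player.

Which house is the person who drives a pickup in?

The person who drives a jeep is in house 5 (clue 1).
From clue 2, the rugby player must be in house 3.
Clue 5: the hockey player is in house 1.
Clue 4: the person who drives a hatchback is in house 2.
So house 4 gets minivan for vehicle.
From clue 6, the person who drives a coupe must be in house 3.
Clue 7: the basketball player is in house 5.
The only vehicle still possible for house 1 is pickup.
Clue 3 places the cricket player in house 4.
That leaves badminton as the sport for house 2.
So: house 1 = pickup/hockey, house 2 = hatchback/badminton, house 3 = coupe/rugby, house 4 = minivan/cricket, house 5 = jeep/basketball.

1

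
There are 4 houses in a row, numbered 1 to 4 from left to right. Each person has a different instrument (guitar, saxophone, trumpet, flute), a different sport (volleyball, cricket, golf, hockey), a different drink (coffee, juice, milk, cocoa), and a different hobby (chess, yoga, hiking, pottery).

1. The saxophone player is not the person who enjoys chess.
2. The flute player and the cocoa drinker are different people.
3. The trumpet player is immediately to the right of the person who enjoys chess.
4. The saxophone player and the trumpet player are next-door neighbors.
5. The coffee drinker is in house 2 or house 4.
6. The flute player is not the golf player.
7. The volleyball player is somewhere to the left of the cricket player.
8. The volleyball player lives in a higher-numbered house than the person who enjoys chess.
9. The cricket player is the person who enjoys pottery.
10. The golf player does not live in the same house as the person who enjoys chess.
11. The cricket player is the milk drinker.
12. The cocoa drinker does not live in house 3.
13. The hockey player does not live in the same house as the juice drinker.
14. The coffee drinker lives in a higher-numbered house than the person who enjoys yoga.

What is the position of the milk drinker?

4

The trumpet player is narrowed to house 2 or 3; consider each.
Placing it in house 2 leads to a contradiction, so it's in house 3.
From clue 3, the person who enjoys chess must be in house 2.
The volleyball player is in house 3 (clue 8).
So house 1 gets golf for sport.
House 2 sport: only hockey fits.
House 4's sport must be cricket (nothing else left).
From clue 1, the saxophone player must be in house 4.
The person who enjoys pottery is in house 4 (clue 9).
By clue 11, the milk drinker is in house 4.
That leaves guitar as the instrument for house 1.
That leaves flute as the instrument for house 2.
House 3 drink: only juice fits.
By clue 2, the cocoa drinker is in house 1.
By clue 14, the person who enjoys yoga is in house 1.
House 2 drink: only coffee fits.
House 3 hobby: only hiking fits.
So: house 1 = guitar/golf/cocoa/yoga, house 2 = flute/hockey/coffee/chess, house 3 = trumpet/volleyball/juice/hiking, house 4 = saxophone/cricket/milk/pottery.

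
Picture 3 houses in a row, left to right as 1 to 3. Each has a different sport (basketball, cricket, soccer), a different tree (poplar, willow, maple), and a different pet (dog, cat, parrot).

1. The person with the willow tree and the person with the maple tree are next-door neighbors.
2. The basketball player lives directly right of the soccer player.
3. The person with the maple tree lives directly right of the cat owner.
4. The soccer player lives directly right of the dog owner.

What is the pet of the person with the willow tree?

cat

From clue 4, the soccer player must be in house 2.
By clue 4, the dog owner is in house 1.
So house 1 gets cricket for sport.
So house 3 gets basketball for sport.
The only pet still possible for house 2 is cat.
The only pet still possible for house 3 is parrot.
By clue 3, the person with the maple tree is in house 3.
The person with the willow tree is in house 2 (clue 1).
House 1's tree must be poplar (nothing else left).
So: house 1 = cricket/poplar/dog, house 2 = soccer/willow/cat, house 3 = basketball/maple/parrot.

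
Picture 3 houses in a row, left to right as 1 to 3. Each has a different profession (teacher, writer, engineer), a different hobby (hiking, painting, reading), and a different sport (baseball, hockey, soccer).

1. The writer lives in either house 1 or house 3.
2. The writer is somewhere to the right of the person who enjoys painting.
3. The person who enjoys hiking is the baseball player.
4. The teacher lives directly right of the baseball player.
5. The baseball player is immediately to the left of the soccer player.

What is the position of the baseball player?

The writer is in house 3 (clue 2).
The only profession still possible for house 1 is engineer.
House 2 profession: only teacher fits.
The baseball player is in house 1 (clue 4).
By clue 5, the soccer player is in house 2.
House 3's hobby must be reading (nothing else left).
House 3's sport must be hockey (nothing else left).
From clue 3, the person who enjoys hiking must be in house 1.
So house 2 gets painting for hobby.
So: house 1 = engineer/hiking/baseball, house 2 = teacher/painting/soccer, house 3 = writer/reading/hockey.

1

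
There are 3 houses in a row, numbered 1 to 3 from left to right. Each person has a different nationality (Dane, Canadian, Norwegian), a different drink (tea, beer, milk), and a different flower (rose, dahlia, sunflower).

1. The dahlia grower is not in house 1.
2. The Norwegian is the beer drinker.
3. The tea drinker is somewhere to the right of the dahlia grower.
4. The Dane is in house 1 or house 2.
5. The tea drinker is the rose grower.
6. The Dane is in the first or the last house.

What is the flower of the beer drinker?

From clue 3, the tea drinker must be in house 3.
By clue 3, the dahlia grower is in house 2.
Clue 5 places the rose grower in house 3.
By clue 6, the Dane is in house 1.
House 1 flower: only sunflower fits.
From clue 2, the Norwegian must be in house 2.
Clue 2: the beer drinker is in house 2.
House 3's nationality must be Canadian (nothing else left).
House 1's drink must be milk (nothing else left).
So: house 1 = Dane/milk/sunflower, house 2 = Norwegian/beer/dahlia, house 3 = Canadian/tea/rose.

dahlia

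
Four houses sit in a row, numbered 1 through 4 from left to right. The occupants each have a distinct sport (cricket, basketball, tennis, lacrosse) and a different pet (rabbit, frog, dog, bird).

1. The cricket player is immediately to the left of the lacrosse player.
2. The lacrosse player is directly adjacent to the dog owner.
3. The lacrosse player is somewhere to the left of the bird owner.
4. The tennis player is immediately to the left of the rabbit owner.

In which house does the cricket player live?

The only sport still possible for house 4 is basketball.
The cricket player is narrowed to house 1 or 2; consider each.
Placing it in house 2 leads to a contradiction, so it's in house 1.
By clue 1, the lacrosse player is in house 2.
House 3 sport: only tennis fits.
Clue 4: the rabbit owner is in house 4.
House 2's pet must be frog (nothing else left).
House 3 pet: only bird fits.
The only pet still possible for house 1 is dog.
So: house 1 = cricket/dog, house 2 = lacrosse/frog, house 3 = tennis/bird, house 4 = basketball/rabbit.

1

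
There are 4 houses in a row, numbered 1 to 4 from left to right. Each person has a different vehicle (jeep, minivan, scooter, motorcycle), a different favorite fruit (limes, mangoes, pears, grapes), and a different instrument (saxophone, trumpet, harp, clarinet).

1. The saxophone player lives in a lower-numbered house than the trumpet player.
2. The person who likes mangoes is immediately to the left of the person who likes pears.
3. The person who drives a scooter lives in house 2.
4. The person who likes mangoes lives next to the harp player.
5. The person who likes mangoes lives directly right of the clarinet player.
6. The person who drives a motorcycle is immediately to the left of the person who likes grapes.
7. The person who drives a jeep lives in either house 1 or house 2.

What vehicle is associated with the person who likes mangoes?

scooter

From clue 3, the person who drives a scooter must be in house 2.
So house 4 gets minivan for vehicle.
The only favorite fruit still possible for house 1 is limes.
The only vehicle still possible for house 1 is jeep.
The only vehicle still possible for house 3 is motorcycle.
Clue 6 places the person who likes grapes in house 4.
So house 2 gets mangoes for favorite fruit.
So house 3 gets pears for favorite fruit.
From clue 5, the clarinet player must be in house 1.
House 4 instrument: only trumpet fits.
So house 2 gets saxophone for instrument.
So house 3 gets harp for instrument.
So: house 1 = jeep/limes/clarinet, house 2 = scooter/mangoes/saxophone, house 3 = motorcycle/pears/harp, house 4 = minivan/grapes/trumpet.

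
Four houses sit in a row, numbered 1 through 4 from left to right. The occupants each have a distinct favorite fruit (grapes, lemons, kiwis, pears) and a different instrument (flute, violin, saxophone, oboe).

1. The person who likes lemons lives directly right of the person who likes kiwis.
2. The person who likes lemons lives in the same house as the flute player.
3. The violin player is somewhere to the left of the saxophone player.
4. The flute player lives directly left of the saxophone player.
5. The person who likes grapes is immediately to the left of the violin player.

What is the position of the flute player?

3

That leaves oboe as the instrument for house 1.
So house 4 gets saxophone for instrument.
The flute player is in house 3 (clue 4).
That leaves pears as the favorite fruit for house 4.
House 2 instrument: only violin fits.
Clue 2: the person who likes lemons is in house 3.
Clue 5: the person who likes grapes is in house 1.
House 2's favorite fruit must be kiwis (nothing else left).
So: house 1 = grapes/oboe, house 2 = kiwis/violin, house 3 = lemons/flute, house 4 = pears/saxophone.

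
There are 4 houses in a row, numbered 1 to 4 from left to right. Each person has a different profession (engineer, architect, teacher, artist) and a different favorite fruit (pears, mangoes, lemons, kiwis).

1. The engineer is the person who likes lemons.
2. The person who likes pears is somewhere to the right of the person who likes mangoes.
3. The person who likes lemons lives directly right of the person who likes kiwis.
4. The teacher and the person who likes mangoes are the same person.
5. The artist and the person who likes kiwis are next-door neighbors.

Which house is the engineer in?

4

The engineer is narrowed to house 2 or 3 or 4; consider each.
Placing it in house 2 and house 3 leads to a contradiction, so it's in house 4.
From clue 1, the person who likes lemons must be in house 4.
Clue 3: the person who likes kiwis is in house 3.
So house 2 gets artist for profession.
So house 1 gets mangoes for favorite fruit.
That leaves pears as the favorite fruit for house 2.
From clue 4, the teacher must be in house 1.
House 3 profession: only architect fits.
So: house 1 = teacher/mangoes, house 2 = artist/pears, house 3 = architect/kiwis, house 4 = engineer/lemons.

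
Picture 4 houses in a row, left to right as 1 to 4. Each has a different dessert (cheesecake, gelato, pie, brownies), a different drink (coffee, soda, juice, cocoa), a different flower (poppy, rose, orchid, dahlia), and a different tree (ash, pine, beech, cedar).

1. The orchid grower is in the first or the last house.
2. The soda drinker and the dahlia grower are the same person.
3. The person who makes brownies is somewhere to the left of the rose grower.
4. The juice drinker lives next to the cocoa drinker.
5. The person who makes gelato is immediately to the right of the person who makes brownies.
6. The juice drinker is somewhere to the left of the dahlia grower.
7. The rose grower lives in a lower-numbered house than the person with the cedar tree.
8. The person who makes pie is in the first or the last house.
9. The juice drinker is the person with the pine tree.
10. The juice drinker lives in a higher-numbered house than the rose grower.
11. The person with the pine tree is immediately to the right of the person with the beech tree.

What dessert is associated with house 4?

pie

The juice drinker is in house 3 (clue 10).
Clue 10: the rose grower is in house 2.
From clue 2, the soda drinker must be in house 4.
Clue 2 places the dahlia grower in house 4.
From clue 3, the person who makes brownies must be in house 1.
The person who makes gelato is in house 2 (clue 5).
From clue 9, the person with the pine tree must be in house 3.
By clue 11, the person with the beech tree is in house 2.
The only dessert still possible for house 3 is cheesecake.
House 4 dessert: only pie fits.
So house 1 gets coffee for drink.
The only drink still possible for house 2 is cocoa.
So house 3 gets poppy for flower.
The only tree still possible for house 1 is ash.
That leaves cedar as the tree for house 4.
That leaves orchid as the flower for house 1.
So: house 1 = brownies/coffee/orchid/ash, house 2 = gelato/cocoa/rose/beech, house 3 = cheesecake/juice/poppy/pine, house 4 = pie/soda/dahlia/cedar.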